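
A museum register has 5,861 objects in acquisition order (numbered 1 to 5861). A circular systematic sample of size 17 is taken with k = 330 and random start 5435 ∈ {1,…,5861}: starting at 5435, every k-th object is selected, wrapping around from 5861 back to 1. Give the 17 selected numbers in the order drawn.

5435, 5765, 234, 564, 894, 1224, 1554, 1884, 2214, 2544, 2874, 3204, 3534, 3864, 4194, 4524, 4854

Selection 1: 5435
Selection 2: 5435 + 330 = 5765
Selection 3: 5765 + 330 = 6095 → 6095 − 5861 = 234
Selection 4: 234 + 330 = 564
Selection 5: 564 + 330 = 894
Selection 6: 894 + 330 = 1224
Selection 7: 1224 + 330 = 1554
Selection 8: 1554 + 330 = 1884
Selection 9: 1884 + 330 = 2214
Selection 10: 2214 + 330 = 2544
Selection 11: 2544 + 330 = 2874
Selection 12: 2874 + 330 = 3204
Selection 13: 3204 + 330 = 3534
Selection 14: 3534 + 330 = 3864
Selection 15: 3864 + 330 = 4194
Selection 16: 4194 + 330 = 4524
Selection 17: 4524 + 330 = 4854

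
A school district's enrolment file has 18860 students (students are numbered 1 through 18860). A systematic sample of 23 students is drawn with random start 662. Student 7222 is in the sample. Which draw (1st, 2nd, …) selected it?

k = 18860/23 = 820
position = (7222 − 662)/820 + 1 = 6560/820 + 1 = 8 + 1 = 9

9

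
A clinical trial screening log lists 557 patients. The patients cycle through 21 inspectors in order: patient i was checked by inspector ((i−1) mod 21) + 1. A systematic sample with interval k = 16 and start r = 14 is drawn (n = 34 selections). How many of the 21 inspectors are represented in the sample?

21

Consecutive selections differ by k = 16, so their inspector numbers differ by 16 mod 21 = 16.
gcd(16, 21) = 1, so the sample visits 21/1 = 21 distinct residues mod 21.
Start 14 is inspector 14; the inspectors hit are 1, 2, 3, 4, 5, 6, 7, 8, 9, 10, 11, 12, 13, 14, 15, 16, 17, 18, 19, 20, 21.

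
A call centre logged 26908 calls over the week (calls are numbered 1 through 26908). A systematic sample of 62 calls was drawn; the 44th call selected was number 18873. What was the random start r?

211

k = 26908/62 = 434
r = 18873 − (44−1)×434 = 18873 − 18662 = 211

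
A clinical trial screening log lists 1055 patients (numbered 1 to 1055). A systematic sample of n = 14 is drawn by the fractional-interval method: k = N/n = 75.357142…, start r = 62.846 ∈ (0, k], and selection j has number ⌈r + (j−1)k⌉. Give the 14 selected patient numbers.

63, 139, 214, 289, 365, 440, 515, 591, 666, 742, 817, 892, 968, 1043

j=1: r + 0k = 62.846 → ⌈·⌉ = 63
j=2: r + 1k = 138.203142… → ⌈·⌉ = 139
j=3: r + 2k = 213.560285… → ⌈·⌉ = 214
j=4: r + 3k = 288.917428… → ⌈·⌉ = 289
j=5: r + 4k = 364.274571… → ⌈·⌉ = 365
j=6: r + 5k = 439.631714… → ⌈·⌉ = 440
j=7: r + 6k = 514.988857… → ⌈·⌉ = 515
j=8: r + 7k = 590.346 → ⌈·⌉ = 591
j=9: r + 8k = 665.703142… → ⌈·⌉ = 666
j=10: r + 9k = 741.060285… → ⌈·⌉ = 742
j=11: r + 10k = 816.417428… → ⌈·⌉ = 817
j=12: r + 11k = 891.774571… → ⌈·⌉ = 892
j=13: r + 12k = 967.131714… → ⌈·⌉ = 968
j=14: r + 13k = 1042.488857… → ⌈·⌉ = 1043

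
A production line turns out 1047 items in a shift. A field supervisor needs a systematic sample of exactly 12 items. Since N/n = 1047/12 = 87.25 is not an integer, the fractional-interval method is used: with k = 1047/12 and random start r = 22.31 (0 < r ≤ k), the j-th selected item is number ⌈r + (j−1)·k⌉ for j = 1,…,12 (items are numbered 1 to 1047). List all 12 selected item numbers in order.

j=1: r + 0k = 22.31 → ⌈·⌉ = 23
j=2: r + 1k = 109.56 → ⌈·⌉ = 110
j=3: r + 2k = 196.81 → ⌈·⌉ = 197
j=4: r + 3k = 284.06 → ⌈·⌉ = 285
j=5: r + 4k = 371.31 → ⌈·⌉ = 372
j=6: r + 5k = 458.56 → ⌈·⌉ = 459
j=7: r + 6k = 545.81 → ⌈·⌉ = 546
j=8: r + 7k = 633.06 → ⌈·⌉ = 634
j=9: r + 8k = 720.31 → ⌈·⌉ = 721
j=10: r + 9k = 807.56 → ⌈·⌉ = 808
j=11: r + 10k = 894.81 → ⌈·⌉ = 895
j=12: r + 11k = 982.06 → ⌈·⌉ = 983

23, 110, 197, 285, 372, 459, 546, 634, 721, 808, 895, 983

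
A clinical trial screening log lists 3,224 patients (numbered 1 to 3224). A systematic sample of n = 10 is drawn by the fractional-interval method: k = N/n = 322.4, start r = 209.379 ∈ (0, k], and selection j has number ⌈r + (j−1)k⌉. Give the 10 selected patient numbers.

j=1: r + 0k = 209.379 → ⌈·⌉ = 210
j=2: r + 1k = 531.779 → ⌈·⌉ = 532
j=3: r + 2k = 854.179 → ⌈·⌉ = 855
j=4: r + 3k = 1176.579 → ⌈·⌉ = 1177
j=5: r + 4k = 1498.979 → ⌈·⌉ = 1499
j=6: r + 5k = 1821.379 → ⌈·⌉ = 1822
j=7: r + 6k = 2143.779 → ⌈·⌉ = 2144
j=8: r + 7k = 2466.179 → ⌈·⌉ = 2467
j=9: r + 8k = 2788.579 → ⌈·⌉ = 2789
j=10: r + 9k = 3110.979 → ⌈·⌉ = 3111

210, 532, 855, 1177, 1499, 1822, 2144, 2467, 2789, 3111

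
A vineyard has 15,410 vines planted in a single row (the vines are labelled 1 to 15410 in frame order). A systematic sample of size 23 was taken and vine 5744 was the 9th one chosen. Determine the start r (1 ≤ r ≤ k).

k = 15410/23 = 670
r = 5744 − (9−1)×670 = 5744 − 5360 = 384

384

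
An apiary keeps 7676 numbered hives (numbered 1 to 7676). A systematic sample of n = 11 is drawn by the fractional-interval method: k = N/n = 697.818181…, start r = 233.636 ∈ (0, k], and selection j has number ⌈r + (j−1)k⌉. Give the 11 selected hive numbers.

234, 932, 1630, 2328, 3025, 3723, 4421, 5119, 5817, 6514, 7212

j=1: r + 0k = 233.636 → ⌈·⌉ = 234
j=2: r + 1k = 931.454181… → ⌈·⌉ = 932
j=3: r + 2k = 1629.272363… → ⌈·⌉ = 1630
j=4: r + 3k = 2327.090545… → ⌈·⌉ = 2328
j=5: r + 4k = 3024.908727… → ⌈·⌉ = 3025
j=6: r + 5k = 3722.726909… → ⌈·⌉ = 3723
j=7: r + 6k = 4420.545090… → ⌈·⌉ = 4421
j=8: r + 7k = 5118.363272… → ⌈·⌉ = 5119
j=9: r + 8k = 5816.181454… → ⌈·⌉ = 5817
j=10: r + 9k = 6513.999636… → ⌈·⌉ = 6514
j=11: r + 10k = 7211.817818… → ⌈·⌉ = 7212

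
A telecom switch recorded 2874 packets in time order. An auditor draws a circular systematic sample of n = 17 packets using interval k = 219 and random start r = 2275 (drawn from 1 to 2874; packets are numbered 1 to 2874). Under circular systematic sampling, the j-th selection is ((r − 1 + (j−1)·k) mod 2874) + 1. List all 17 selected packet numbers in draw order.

Selection 1: 2275
Selection 2: 2275 + 219 = 2494
Selection 3: 2494 + 219 = 2713
Selection 4: 2713 + 219 = 2932 → 2932 − 2874 = 58
Selection 5: 58 + 219 = 277
Selection 6: 277 + 219 = 496
Selection 7: 496 + 219 = 715
Selection 8: 715 + 219 = 934
Selection 9: 934 + 219 = 1153
Selection 10: 1153 + 219 = 1372
Selection 11: 1372 + 219 = 1591
Selection 12: 1591 + 219 = 1810
Selection 13: 1810 + 219 = 2029
Selection 14: 2029 + 219 = 2248
Selection 15: 2248 + 219 = 2467
Selection 16: 2467 + 219 = 2686
Selection 17: 2686 + 219 = 2905 → 2905 − 2874 = 31

2275, 2494, 2713, 58, 277, 496, 715, 934, 1153, 1372, 1591, 1810, 2029, 2248, 2467, 2686, 31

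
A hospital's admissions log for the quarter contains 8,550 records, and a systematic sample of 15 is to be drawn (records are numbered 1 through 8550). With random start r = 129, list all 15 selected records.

k = N/n = 8550/15 = 570
record 1: 129
record 2: 129 + 570 = 699
record 3: 699 + 570 = 1269
record 4: 1269 + 570 = 1839
record 5: 1839 + 570 = 2409
record 6: 2409 + 570 = 2979
record 7: 2979 + 570 = 3549
record 8: 3549 + 570 = 4119
record 9: 4119 + 570 = 4689
record 10: 4689 + 570 = 5259
record 11: 5259 + 570 = 5829
record 12: 5829 + 570 = 6399
record 13: 6399 + 570 = 6969
record 14: 6969 + 570 = 7539
record 15: 7539 + 570 = 8109

129, 699, 1269, 1839, 2409, 2979, 3549, 4119, 4689, 5259, 5829, 6399, 6969, 7539, 8109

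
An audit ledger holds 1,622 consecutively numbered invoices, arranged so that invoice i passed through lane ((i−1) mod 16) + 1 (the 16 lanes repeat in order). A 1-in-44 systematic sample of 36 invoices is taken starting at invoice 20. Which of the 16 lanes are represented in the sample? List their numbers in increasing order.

Consecutive selections differ by k = 44, so their lane numbers differ by 44 mod 16 = 12.
gcd(44, 16) = 4, so the sample visits 16/4 = 4 distinct residues mod 16.
Start 20 is lane 4; the lanes hit are 4, 8, 12, 16.

4, 8, 12, 16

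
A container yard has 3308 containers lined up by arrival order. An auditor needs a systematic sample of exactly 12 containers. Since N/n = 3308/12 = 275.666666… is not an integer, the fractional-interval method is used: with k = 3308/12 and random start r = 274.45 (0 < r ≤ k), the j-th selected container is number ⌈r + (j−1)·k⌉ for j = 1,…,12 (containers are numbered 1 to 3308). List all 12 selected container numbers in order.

275, 551, 826, 1102, 1378, 1653, 1929, 2205, 2480, 2756, 3032, 3307

j=1: r + 0k = 274.45 → ⌈·⌉ = 275
j=2: r + 1k = 550.116666… → ⌈·⌉ = 551
j=3: r + 2k = 825.783333… → ⌈·⌉ = 826
j=4: r + 3k = 1101.45 → ⌈·⌉ = 1102
j=5: r + 4k = 1377.116666… → ⌈·⌉ = 1378
j=6: r + 5k = 1652.783333… → ⌈·⌉ = 1653
j=7: r + 6k = 1928.45 → ⌈·⌉ = 1929
j=8: r + 7k = 2204.116666… → ⌈·⌉ = 2205
j=9: r + 8k = 2479.783333… → ⌈·⌉ = 2480
j=10: r + 9k = 2755.45 → ⌈·⌉ = 2756
j=11: r + 10k = 3031.116666… → ⌈·⌉ = 3032
j=12: r + 11k = 3306.783333… → ⌈·⌉ = 3307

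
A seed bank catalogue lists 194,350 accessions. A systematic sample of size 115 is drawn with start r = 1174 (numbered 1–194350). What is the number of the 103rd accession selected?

k = 194350/115 = 1690
103rd selection = r + (103−1)·k = 1174 + 102×1690 = 1174 + 172380 = 173554

173554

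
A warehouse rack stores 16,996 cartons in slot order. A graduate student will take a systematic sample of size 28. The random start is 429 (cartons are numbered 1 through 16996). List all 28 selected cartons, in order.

429, 1036, 1643, 2250, 2857, 3464, 4071, 4678, 5285, 5892, 6499, 7106, 7713, 8320, 8927, 9534, 10141, 10748, 11355, 11962, 12569, 13176, 13783, 14390, 14997, 15604, 16211, 16818

k = N/n = 16996/28 = 607
carton 1: 429
carton 2: 429 + 607 = 1036
carton 3: 1036 + 607 = 1643
carton 4: 1643 + 607 = 2250
carton 5: 2250 + 607 = 2857
carton 6: 2857 + 607 = 3464
carton 7: 3464 + 607 = 4071
carton 8: 4071 + 607 = 4678
carton 9: 4678 + 607 = 5285
carton 10: 5285 + 607 = 5892
carton 11: 5892 + 607 = 6499
carton 12: 6499 + 607 = 7106
carton 13: 7106 + 607 = 7713
carton 14: 7713 + 607 = 8320
carton 15: 8320 + 607 = 8927
carton 16: 8927 + 607 = 9534
carton 17: 9534 + 607 = 10141
carton 18: 10141 + 607 = 10748
carton 19: 10748 + 607 = 11355
carton 20: 11355 + 607 = 11962
carton 21: 11962 + 607 = 12569
carton 22: 12569 + 607 = 13176
carton 23: 13176 + 607 = 13783
carton 24: 13783 + 607 = 14390
carton 25: 14390 + 607 = 14997
carton 26: 14997 + 607 = 15604
carton 27: 15604 + 607 = 16211
carton 28: 16211 + 607 = 16818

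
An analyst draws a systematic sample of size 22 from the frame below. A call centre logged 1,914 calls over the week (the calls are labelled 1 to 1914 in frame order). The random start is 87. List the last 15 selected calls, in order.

696, 783, 870, 957, 1044, 1131, 1218, 1305, 1392, 1479, 1566, 1653, 1740, 1827, 1914

k = N/n = 1914/22 = 87
8th selection = 87 + 7×87 = 696
9th: 696 + 87 = 783
10th: 783 + 87 = 870
11th: 870 + 87 = 957
12th: 957 + 87 = 1044
13th: 1044 + 87 = 1131
14th: 1131 + 87 = 1218
15th: 1218 + 87 = 1305
16th: 1305 + 87 = 1392
17th: 1392 + 87 = 1479
18th: 1479 + 87 = 1566
19th: 1566 + 87 = 1653
20th: 1653 + 87 = 1740
21st: 1740 + 87 = 1827
22nd: 1827 + 87 = 1914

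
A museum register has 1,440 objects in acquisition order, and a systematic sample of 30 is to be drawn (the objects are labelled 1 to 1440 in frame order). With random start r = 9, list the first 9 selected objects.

k = N/n = 1440/30 = 48
object 1: 9
object 2: 9 + 48 = 57
object 3: 57 + 48 = 105
object 4: 105 + 48 = 153
object 5: 153 + 48 = 201
object 6: 201 + 48 = 249
object 7: 249 + 48 = 297
object 8: 297 + 48 = 345
object 9: 345 + 48 = 393

9, 57, 105, 153, 201, 249, 297, 345, 393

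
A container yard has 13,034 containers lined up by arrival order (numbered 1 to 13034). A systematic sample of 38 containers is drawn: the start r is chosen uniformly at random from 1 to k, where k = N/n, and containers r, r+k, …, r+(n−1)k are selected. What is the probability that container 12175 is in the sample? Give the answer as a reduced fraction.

k = 13034/38 = 343.
Container 12175 is selected iff r ≡ 12175 (mod 343); exactly one such r in {1,…,343}.
Inclusion probability = 1/343.

1/343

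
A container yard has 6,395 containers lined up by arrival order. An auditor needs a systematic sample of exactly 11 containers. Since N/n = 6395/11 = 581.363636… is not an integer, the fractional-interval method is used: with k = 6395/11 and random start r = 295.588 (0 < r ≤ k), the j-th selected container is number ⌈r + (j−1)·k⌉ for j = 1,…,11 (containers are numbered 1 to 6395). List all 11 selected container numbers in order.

296, 877, 1459, 2040, 2622, 3203, 3784, 4366, 4947, 5528, 6110

j=1: r + 0k = 295.588 → ⌈·⌉ = 296
j=2: r + 1k = 876.951636… → ⌈·⌉ = 877
j=3: r + 2k = 1458.315272… → ⌈·⌉ = 1459
j=4: r + 3k = 2039.678909… → ⌈·⌉ = 2040
j=5: r + 4k = 2621.042545… → ⌈·⌉ = 2622
j=6: r + 5k = 3202.406181… → ⌈·⌉ = 3203
j=7: r + 6k = 3783.769818… → ⌈·⌉ = 3784
j=8: r + 7k = 4365.133454… → ⌈·⌉ = 4366
j=9: r + 8k = 4946.497090… → ⌈·⌉ = 4947
j=10: r + 9k = 5527.860727… → ⌈·⌉ = 5528
j=11: r + 10k = 6109.224363… → ⌈·⌉ = 6110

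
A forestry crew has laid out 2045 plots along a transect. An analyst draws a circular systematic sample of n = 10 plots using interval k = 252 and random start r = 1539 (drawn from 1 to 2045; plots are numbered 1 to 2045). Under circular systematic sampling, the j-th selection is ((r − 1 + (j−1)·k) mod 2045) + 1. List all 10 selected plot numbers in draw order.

Selection 1: 1539
Selection 2: 1539 + 252 = 1791
Selection 3: 1791 + 252 = 2043
Selection 4: 2043 + 252 = 2295 → 2295 − 2045 = 250
Selection 5: 250 + 252 = 502
Selection 6: 502 + 252 = 754
Selection 7: 754 + 252 = 1006
Selection 8: 1006 + 252 = 1258
Selection 9: 1258 + 252 = 1510
Selection 10: 1510 + 252 = 1762

1539, 1791, 2043, 250, 502, 754, 1006, 1258, 1510, 1762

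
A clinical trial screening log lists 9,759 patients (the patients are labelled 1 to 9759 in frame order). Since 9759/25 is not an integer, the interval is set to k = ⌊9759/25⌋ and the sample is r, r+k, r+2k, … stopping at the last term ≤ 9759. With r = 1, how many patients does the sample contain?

26

k = ⌊9759/25⌋ = 390
Achieved size = ⌊(9759 − 1)/390⌋ + 1 = ⌊9758/390⌋ + 1 = 25 + 1 = 26
(last selection: 1 + 25×390 = 9751 ≤ 9759; next would be 10141 > 9759)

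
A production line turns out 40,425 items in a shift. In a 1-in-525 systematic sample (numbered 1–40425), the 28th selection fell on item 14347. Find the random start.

k = 525
r = 14347 − (28−1)×525 = 14347 − 14175 = 172

172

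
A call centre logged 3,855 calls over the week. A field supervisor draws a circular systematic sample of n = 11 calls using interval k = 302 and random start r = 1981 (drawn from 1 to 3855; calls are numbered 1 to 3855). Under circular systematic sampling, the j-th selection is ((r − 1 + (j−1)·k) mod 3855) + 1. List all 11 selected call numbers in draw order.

Selection 1: 1981
Selection 2: 1981 + 302 = 2283
Selection 3: 2283 + 302 = 2585
Selection 4: 2585 + 302 = 2887
Selection 5: 2887 + 302 = 3189
Selection 6: 3189 + 302 = 3491
Selection 7: 3491 + 302 = 3793
Selection 8: 3793 + 302 = 4095 → 4095 − 3855 = 240
Selection 9: 240 + 302 = 542
Selection 10: 542 + 302 = 844
Selection 11: 844 + 302 = 1146

1981, 2283, 2585, 2887, 3189, 3491, 3793, 240, 542, 844, 1146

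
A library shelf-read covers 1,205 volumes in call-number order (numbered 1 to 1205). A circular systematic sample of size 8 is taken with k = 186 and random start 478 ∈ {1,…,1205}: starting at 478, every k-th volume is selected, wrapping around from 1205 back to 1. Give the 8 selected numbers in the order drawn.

Selection 1: 478
Selection 2: 478 + 186 = 664
Selection 3: 664 + 186 = 850
Selection 4: 850 + 186 = 1036
Selection 5: 1036 + 186 = 1222 → 1222 − 1205 = 17
Selection 6: 17 + 186 = 203
Selection 7: 203 + 186 = 389
Selection 8: 389 + 186 = 575

478, 664, 850, 1036, 17, 203, 389, 575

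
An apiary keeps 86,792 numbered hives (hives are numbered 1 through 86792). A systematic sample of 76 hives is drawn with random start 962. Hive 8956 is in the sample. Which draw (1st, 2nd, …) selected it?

k = 86792/76 = 1142
position = (8956 − 962)/1142 + 1 = 7994/1142 + 1 = 7 + 1 = 8

8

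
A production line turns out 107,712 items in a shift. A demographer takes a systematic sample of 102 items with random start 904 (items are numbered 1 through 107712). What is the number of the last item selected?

k = 107712/102 = 1056
102nd selection = r + (102−1)·k = 904 + 101×1056 = 904 + 106656 = 107560

107560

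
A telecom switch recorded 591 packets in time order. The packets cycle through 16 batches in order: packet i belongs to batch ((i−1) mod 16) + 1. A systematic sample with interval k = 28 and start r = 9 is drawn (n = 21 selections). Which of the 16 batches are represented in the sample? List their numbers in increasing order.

1, 5, 9, 13

Consecutive selections differ by k = 28, so their batch numbers differ by 28 mod 16 = 12.
gcd(28, 16) = 4, so the sample visits 16/4 = 4 distinct residues mod 16.
Start 9 is batch 9; the batches hit are 1, 5, 9, 13.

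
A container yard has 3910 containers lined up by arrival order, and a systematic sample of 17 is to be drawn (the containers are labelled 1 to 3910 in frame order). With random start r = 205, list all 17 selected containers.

205, 435, 665, 895, 1125, 1355, 1585, 1815, 2045, 2275, 2505, 2735, 2965, 3195, 3425, 3655, 3885

k = N/n = 3910/17 = 230
container 1: 205
container 2: 205 + 230 = 435
container 3: 435 + 230 = 665
container 4: 665 + 230 = 895
container 5: 895 + 230 = 1125
container 6: 1125 + 230 = 1355
container 7: 1355 + 230 = 1585
container 8: 1585 + 230 = 1815
container 9: 1815 + 230 = 2045
container 10: 2045 + 230 = 2275
container 11: 2275 + 230 = 2505
container 12: 2505 + 230 = 2735
container 13: 2735 + 230 = 2965
container 14: 2965 + 230 = 3195
container 15: 3195 + 230 = 3425
container 16: 3425 + 230 = 3655
container 17: 3655 + 230 = 3885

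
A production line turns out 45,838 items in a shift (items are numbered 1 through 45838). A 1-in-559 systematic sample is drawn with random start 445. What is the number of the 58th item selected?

k = 559
58th selection = r + (58−1)·k = 445 + 57×559 = 445 + 31863 = 32308

32308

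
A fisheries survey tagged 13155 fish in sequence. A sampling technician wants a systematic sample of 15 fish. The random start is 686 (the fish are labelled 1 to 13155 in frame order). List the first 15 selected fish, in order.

k = N/n = 13155/15 = 877
fish 1: 686
fish 2: 686 + 877 = 1563
fish 3: 1563 + 877 = 2440
fish 4: 2440 + 877 = 3317
fish 5: 3317 + 877 = 4194
fish 6: 4194 + 877 = 5071
fish 7: 5071 + 877 = 5948
fish 8: 5948 + 877 = 6825
fish 9: 6825 + 877 = 7702
fish 10: 7702 + 877 = 8579
fish 11: 8579 + 877 = 9456
fish 12: 9456 + 877 = 10333
fish 13: 10333 + 877 = 11210
fish 14: 11210 + 877 = 12087
fish 15: 12087 + 877 = 12964

686, 1563, 2440, 3317, 4194, 5071, 5948, 6825, 7702, 8579, 9456, 10333, 11210, 12087, 12964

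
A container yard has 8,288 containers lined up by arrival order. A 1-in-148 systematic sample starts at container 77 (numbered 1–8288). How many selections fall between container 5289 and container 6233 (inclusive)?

6

k = 148
First selection ≥ 5289: 77 + ⌈(5289−77)/148⌉·148 = 77 + 36×148 = 5405
Last selection ≤ 6233: 77 + ⌊(6233−77)/148⌋·148 = 77 + 41×148 = 6145
Count = 41 − 36 + 1 = 6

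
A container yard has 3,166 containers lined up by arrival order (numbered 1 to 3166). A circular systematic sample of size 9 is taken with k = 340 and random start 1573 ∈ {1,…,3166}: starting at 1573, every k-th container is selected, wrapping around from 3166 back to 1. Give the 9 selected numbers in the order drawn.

Selection 1: 1573
Selection 2: 1573 + 340 = 1913
Selection 3: 1913 + 340 = 2253
Selection 4: 2253 + 340 = 2593
Selection 5: 2593 + 340 = 2933
Selection 6: 2933 + 340 = 3273 → 3273 − 3166 = 107
Selection 7: 107 + 340 = 447
Selection 8: 447 + 340 = 787
Selection 9: 787 + 340 = 1127

1573, 1913, 2253, 2593, 2933, 107, 447, 787, 1127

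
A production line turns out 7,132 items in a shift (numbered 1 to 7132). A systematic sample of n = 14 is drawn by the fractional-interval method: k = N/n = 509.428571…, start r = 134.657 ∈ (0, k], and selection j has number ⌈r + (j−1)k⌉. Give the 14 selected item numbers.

j=1: r + 0k = 134.657 → ⌈·⌉ = 135
j=2: r + 1k = 644.085571… → ⌈·⌉ = 645
j=3: r + 2k = 1153.514142… → ⌈·⌉ = 1154
j=4: r + 3k = 1662.942714… → ⌈·⌉ = 1663
j=5: r + 4k = 2172.371285… → ⌈·⌉ = 2173
j=6: r + 5k = 2681.799857… → ⌈·⌉ = 2682
j=7: r + 6k = 3191.228428… → ⌈·⌉ = 3192
j=8: r + 7k = 3700.657 → ⌈·⌉ = 3701
j=9: r + 8k = 4210.085571… → ⌈·⌉ = 4211
j=10: r + 9k = 4719.514142… → ⌈·⌉ = 4720
j=11: r + 10k = 5228.942714… → ⌈·⌉ = 5229
j=12: r + 11k = 5738.371285… → ⌈·⌉ = 5739
j=13: r + 12k = 6247.799857… → ⌈·⌉ = 6248
j=14: r + 13k = 6757.228428… → ⌈·⌉ = 6758

135, 645, 1154, 1663, 2173, 2682, 3192, 3701, 4211, 4720, 5229, 5739, 6248, 6758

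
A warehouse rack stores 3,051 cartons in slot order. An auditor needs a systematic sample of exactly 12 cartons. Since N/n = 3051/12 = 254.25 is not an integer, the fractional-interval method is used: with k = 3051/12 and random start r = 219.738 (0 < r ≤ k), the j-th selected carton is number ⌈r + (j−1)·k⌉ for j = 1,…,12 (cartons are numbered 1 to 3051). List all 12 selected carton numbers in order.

220, 474, 729, 983, 1237, 1491, 1746, 2000, 2254, 2508, 2763, 3017

j=1: r + 0k = 219.738 → ⌈·⌉ = 220
j=2: r + 1k = 473.988 → ⌈·⌉ = 474
j=3: r + 2k = 728.238 → ⌈·⌉ = 729
j=4: r + 3k = 982.488 → ⌈·⌉ = 983
j=5: r + 4k = 1236.738 → ⌈·⌉ = 1237
j=6: r + 5k = 1490.988 → ⌈·⌉ = 1491
j=7: r + 6k = 1745.238 → ⌈·⌉ = 1746
j=8: r + 7k = 1999.488 → ⌈·⌉ = 2000
j=9: r + 8k = 2253.738 → ⌈·⌉ = 2254
j=10: r + 9k = 2507.988 → ⌈·⌉ = 2508
j=11: r + 10k = 2762.238 → ⌈·⌉ = 2763
j=12: r + 11k = 3016.488 → ⌈·⌉ = 3017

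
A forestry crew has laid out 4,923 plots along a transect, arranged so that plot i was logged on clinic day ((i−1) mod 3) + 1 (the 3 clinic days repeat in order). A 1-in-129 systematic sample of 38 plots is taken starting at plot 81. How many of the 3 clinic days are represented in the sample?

Consecutive selections differ by k = 129, so their clinic day numbers differ by 129 mod 3 = 0.
gcd(129, 3) = 3, so the sample visits 3/3 = 1 distinct residues mod 3.
Start 81 is clinic day 3; the clinic days hit are 3.

1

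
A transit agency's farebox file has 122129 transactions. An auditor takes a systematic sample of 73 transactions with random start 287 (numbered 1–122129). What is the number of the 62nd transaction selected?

k = 122129/73 = 1673
62nd selection = r + (62−1)·k = 287 + 61×1673 = 287 + 102053 = 102340

102340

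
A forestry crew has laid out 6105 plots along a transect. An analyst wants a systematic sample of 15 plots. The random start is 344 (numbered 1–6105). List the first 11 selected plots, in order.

344, 751, 1158, 1565, 1972, 2379, 2786, 3193, 3600, 4007, 4414

k = N/n = 6105/15 = 407
plot 1: 344
plot 2: 344 + 407 = 751
plot 3: 751 + 407 = 1158
plot 4: 1158 + 407 = 1565
plot 5: 1565 + 407 = 1972
plot 6: 1972 + 407 = 2379
plot 7: 2379 + 407 = 2786
plot 8: 2786 + 407 = 3193
plot 9: 3193 + 407 = 3600
plot 10: 3600 + 407 = 4007
plot 11: 4007 + 407 = 4414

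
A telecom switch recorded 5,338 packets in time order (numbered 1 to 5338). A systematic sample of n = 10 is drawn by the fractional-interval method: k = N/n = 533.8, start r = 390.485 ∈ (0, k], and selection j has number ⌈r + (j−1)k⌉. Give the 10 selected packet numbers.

391, 925, 1459, 1992, 2526, 3060, 3594, 4128, 4661, 5195

j=1: r + 0k = 390.485 → ⌈·⌉ = 391
j=2: r + 1k = 924.285 → ⌈·⌉ = 925
j=3: r + 2k = 1458.085 → ⌈·⌉ = 1459
j=4: r + 3k = 1991.885 → ⌈·⌉ = 1992
j=5: r + 4k = 2525.685 → ⌈·⌉ = 2526
j=6: r + 5k = 3059.485 → ⌈·⌉ = 3060
j=7: r + 6k = 3593.285 → ⌈·⌉ = 3594
j=8: r + 7k = 4127.085 → ⌈·⌉ = 4128
j=9: r + 8k = 4660.885 → ⌈·⌉ = 4661
j=10: r + 9k = 5194.685 → ⌈·⌉ = 5195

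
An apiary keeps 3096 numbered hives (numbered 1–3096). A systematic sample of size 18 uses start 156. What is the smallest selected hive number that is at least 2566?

k = 3096/18 = 172
Steps past start: ⌈(2566 − 156)/172⌉ = ⌈2410/172⌉ = 15
Selected hive: 156 + 15×172 = 2736

2736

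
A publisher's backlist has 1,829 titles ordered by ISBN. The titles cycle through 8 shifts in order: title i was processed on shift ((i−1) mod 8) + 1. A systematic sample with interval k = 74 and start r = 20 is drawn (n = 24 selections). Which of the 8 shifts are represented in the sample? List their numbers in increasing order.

2, 4, 6, 8

Consecutive selections differ by k = 74, so their shift numbers differ by 74 mod 8 = 2.
gcd(74, 8) = 2, so the sample visits 8/2 = 4 distinct residues mod 8.
Start 20 is shift 4; the shifts hit are 2, 4, 6, 8.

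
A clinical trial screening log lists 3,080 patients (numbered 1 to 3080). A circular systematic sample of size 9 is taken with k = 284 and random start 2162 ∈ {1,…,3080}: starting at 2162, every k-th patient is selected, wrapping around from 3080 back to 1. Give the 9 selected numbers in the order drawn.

Selection 1: 2162
Selection 2: 2162 + 284 = 2446
Selection 3: 2446 + 284 = 2730
Selection 4: 2730 + 284 = 3014
Selection 5: 3014 + 284 = 3298 → 3298 − 3080 = 218
Selection 6: 218 + 284 = 502
Selection 7: 502 + 284 = 786
Selection 8: 786 + 284 = 1070
Selection 9: 1070 + 284 = 1354

2162, 2446, 2730, 3014, 218, 502, 786, 1070, 1354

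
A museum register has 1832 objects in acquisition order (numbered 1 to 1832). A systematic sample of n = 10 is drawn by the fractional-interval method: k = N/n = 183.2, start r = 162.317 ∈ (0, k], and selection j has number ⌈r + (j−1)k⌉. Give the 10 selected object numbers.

j=1: r + 0k = 162.317 → ⌈·⌉ = 163
j=2: r + 1k = 345.517 → ⌈·⌉ = 346
j=3: r + 2k = 528.717 → ⌈·⌉ = 529
j=4: r + 3k = 711.917 → ⌈·⌉ = 712
j=5: r + 4k = 895.117 → ⌈·⌉ = 896
j=6: r + 5k = 1078.317 → ⌈·⌉ = 1079
j=7: r + 6k = 1261.517 → ⌈·⌉ = 1262
j=8: r + 7k = 1444.717 → ⌈·⌉ = 1445
j=9: r + 8k = 1627.917 → ⌈·⌉ = 1628
j=10: r + 9k = 1811.117 → ⌈·⌉ = 1812

163, 346, 529, 712, 896, 1079, 1262, 1445, 1628, 1812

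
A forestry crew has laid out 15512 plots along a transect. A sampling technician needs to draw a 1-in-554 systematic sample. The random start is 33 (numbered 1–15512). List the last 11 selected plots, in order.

9451, 10005, 10559, 11113, 11667, 12221, 12775, 13329, 13883, 14437, 14991

18th selection = 33 + 17×554 = 9451
19th: 9451 + 554 = 10005
20th: 10005 + 554 = 10559
21st: 10559 + 554 = 11113
22nd: 11113 + 554 = 11667
23rd: 11667 + 554 = 12221
24th: 12221 + 554 = 12775
25th: 12775 + 554 = 13329
26th: 13329 + 554 = 13883
27th: 13883 + 554 = 14437
28th: 14437 + 554 = 14991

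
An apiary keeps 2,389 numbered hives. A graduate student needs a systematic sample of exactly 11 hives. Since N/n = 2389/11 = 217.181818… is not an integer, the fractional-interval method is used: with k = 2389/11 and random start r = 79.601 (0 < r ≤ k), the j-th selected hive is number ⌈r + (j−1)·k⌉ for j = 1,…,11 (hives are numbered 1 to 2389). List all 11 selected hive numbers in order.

80, 297, 514, 732, 949, 1166, 1383, 1600, 1818, 2035, 2252

j=1: r + 0k = 79.601 → ⌈·⌉ = 80
j=2: r + 1k = 296.782818… → ⌈·⌉ = 297
j=3: r + 2k = 513.964636… → ⌈·⌉ = 514
j=4: r + 3k = 731.146454… → ⌈·⌉ = 732
j=5: r + 4k = 948.328272… → ⌈·⌉ = 949
j=6: r + 5k = 1165.510090… → ⌈·⌉ = 1166
j=7: r + 6k = 1382.691909… → ⌈·⌉ = 1383
j=8: r + 7k = 1599.873727… → ⌈·⌉ = 1600
j=9: r + 8k = 1817.055545… → ⌈·⌉ = 1818
j=10: r + 9k = 2034.237363… → ⌈·⌉ = 2035
j=11: r + 10k = 2251.419181… → ⌈·⌉ = 2252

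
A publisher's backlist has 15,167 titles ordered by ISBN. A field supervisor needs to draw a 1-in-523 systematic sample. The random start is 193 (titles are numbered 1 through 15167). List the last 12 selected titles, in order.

18th selection = 193 + 17×523 = 9084
19th: 9084 + 523 = 9607
20th: 9607 + 523 = 10130
21st: 10130 + 523 = 10653
22nd: 10653 + 523 = 11176
23rd: 11176 + 523 = 11699
24th: 11699 + 523 = 12222
25th: 12222 + 523 = 12745
26th: 12745 + 523 = 13268
27th: 13268 + 523 = 13791
28th: 13791 + 523 = 14314
29th: 14314 + 523 = 14837

9084, 9607, 10130, 10653, 11176, 11699, 12222, 12745, 13268, 13791, 14314, 14837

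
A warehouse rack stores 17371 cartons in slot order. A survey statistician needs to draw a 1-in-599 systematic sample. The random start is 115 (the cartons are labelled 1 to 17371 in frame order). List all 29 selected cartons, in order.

carton 1: 115
carton 2: 115 + 599 = 714
carton 3: 714 + 599 = 1313
carton 4: 1313 + 599 = 1912
carton 5: 1912 + 599 = 2511
carton 6: 2511 + 599 = 3110
carton 7: 3110 + 599 = 3709
carton 8: 3709 + 599 = 4308
carton 9: 4308 + 599 = 4907
carton 10: 4907 + 599 = 5506
carton 11: 5506 + 599 = 6105
carton 12: 6105 + 599 = 6704
carton 13: 6704 + 599 = 7303
carton 14: 7303 + 599 = 7902
carton 15: 7902 + 599 = 8501
carton 16: 8501 + 599 = 9100
carton 17: 9100 + 599 = 9699
carton 18: 9699 + 599 = 10298
carton 19: 10298 + 599 = 10897
carton 20: 10897 + 599 = 11496
carton 21: 11496 + 599 = 12095
carton 22: 12095 + 599 = 12694
carton 23: 12694 + 599 = 13293
carton 24: 13293 + 599 = 13892
carton 25: 13892 + 599 = 14491
carton 26: 14491 + 599 = 15090
carton 27: 15090 + 599 = 15689
carton 28: 15689 + 599 = 16288
carton 29: 16288 + 599 = 16887

115, 714, 1313, 1912, 2511, 3110, 3709, 4308, 4907, 5506, 6105, 6704, 7303, 7902, 8501, 9100, 9699, 10298, 10897, 11496, 12095, 12694, 13293, 13892, 14491, 15090, 15689, 16288, 16887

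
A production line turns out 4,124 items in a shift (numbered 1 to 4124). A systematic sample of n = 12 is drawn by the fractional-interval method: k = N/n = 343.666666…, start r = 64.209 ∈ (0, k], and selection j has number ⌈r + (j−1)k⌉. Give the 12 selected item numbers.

65, 408, 752, 1096, 1439, 1783, 2127, 2470, 2814, 3158, 3501, 3845

j=1: r + 0k = 64.209 → ⌈·⌉ = 65
j=2: r + 1k = 407.875666… → ⌈·⌉ = 408
j=3: r + 2k = 751.542333… → ⌈·⌉ = 752
j=4: r + 3k = 1095.209 → ⌈·⌉ = 1096
j=5: r + 4k = 1438.875666… → ⌈·⌉ = 1439
j=6: r + 5k = 1782.542333… → ⌈·⌉ = 1783
j=7: r + 6k = 2126.209 → ⌈·⌉ = 2127
j=8: r + 7k = 2469.875666… → ⌈·⌉ = 2470
j=9: r + 8k = 2813.542333… → ⌈·⌉ = 2814
j=10: r + 9k = 3157.209 → ⌈·⌉ = 3158
j=11: r + 10k = 3500.875666… → ⌈·⌉ = 3501
j=12: r + 11k = 3844.542333… → ⌈·⌉ = 3845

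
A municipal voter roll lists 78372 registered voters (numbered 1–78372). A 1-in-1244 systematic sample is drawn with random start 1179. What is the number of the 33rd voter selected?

40987

k = 1244
33rd selection = r + (33−1)·k = 1179 + 32×1244 = 1179 + 39808 = 40987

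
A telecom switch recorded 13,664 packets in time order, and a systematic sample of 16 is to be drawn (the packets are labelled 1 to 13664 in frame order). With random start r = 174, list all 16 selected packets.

174, 1028, 1882, 2736, 3590, 4444, 5298, 6152, 7006, 7860, 8714, 9568, 10422, 11276, 12130, 12984

k = N/n = 13664/16 = 854
packet 1: 174
packet 2: 174 + 854 = 1028
packet 3: 1028 + 854 = 1882
packet 4: 1882 + 854 = 2736
packet 5: 2736 + 854 = 3590
packet 6: 3590 + 854 = 4444
packet 7: 4444 + 854 = 5298
packet 8: 5298 + 854 = 6152
packet 9: 6152 + 854 = 7006
packet 10: 7006 + 854 = 7860
packet 11: 7860 + 854 = 8714
packet 12: 8714 + 854 = 9568
packet 13: 9568 + 854 = 10422
packet 14: 10422 + 854 = 11276
packet 15: 11276 + 854 = 12130
packet 16: 12130 + 854 = 12984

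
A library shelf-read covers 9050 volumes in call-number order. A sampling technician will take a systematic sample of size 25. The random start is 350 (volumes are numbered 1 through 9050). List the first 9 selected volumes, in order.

k = N/n = 9050/25 = 362
volume 1: 350
volume 2: 350 + 362 = 712
volume 3: 712 + 362 = 1074
volume 4: 1074 + 362 = 1436
volume 5: 1436 + 362 = 1798
volume 6: 1798 + 362 = 2160
volume 7: 2160 + 362 = 2522
volume 8: 2522 + 362 = 2884
volume 9: 2884 + 362 = 3246

350, 712, 1074, 1436, 1798, 2160, 2522, 2884, 3246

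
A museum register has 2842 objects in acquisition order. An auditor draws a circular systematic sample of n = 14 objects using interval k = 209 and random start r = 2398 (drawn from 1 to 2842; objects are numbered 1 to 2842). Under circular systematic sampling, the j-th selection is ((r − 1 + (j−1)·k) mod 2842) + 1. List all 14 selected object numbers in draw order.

Selection 1: 2398
Selection 2: 2398 + 209 = 2607
Selection 3: 2607 + 209 = 2816
Selection 4: 2816 + 209 = 3025 → 3025 − 2842 = 183
Selection 5: 183 + 209 = 392
Selection 6: 392 + 209 = 601
Selection 7: 601 + 209 = 810
Selection 8: 810 + 209 = 1019
Selection 9: 1019 + 209 = 1228
Selection 10: 1228 + 209 = 1437
Selection 11: 1437 + 209 = 1646
Selection 12: 1646 + 209 = 1855
Selection 13: 1855 + 209 = 2064
Selection 14: 2064 + 209 = 2273

2398, 2607, 2816, 183, 392, 601, 810, 1019, 1228, 1437, 1646, 1855, 2064, 2273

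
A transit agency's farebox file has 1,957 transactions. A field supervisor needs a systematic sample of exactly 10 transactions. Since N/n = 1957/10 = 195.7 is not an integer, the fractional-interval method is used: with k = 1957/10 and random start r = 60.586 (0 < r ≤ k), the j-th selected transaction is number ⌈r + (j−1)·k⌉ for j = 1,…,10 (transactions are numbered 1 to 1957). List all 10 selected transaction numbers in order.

61, 257, 452, 648, 844, 1040, 1235, 1431, 1627, 1822

j=1: r + 0k = 60.586 → ⌈·⌉ = 61
j=2: r + 1k = 256.286 → ⌈·⌉ = 257
j=3: r + 2k = 451.986 → ⌈·⌉ = 452
j=4: r + 3k = 647.686 → ⌈·⌉ = 648
j=5: r + 4k = 843.386 → ⌈·⌉ = 844
j=6: r + 5k = 1039.086 → ⌈·⌉ = 1040
j=7: r + 6k = 1234.786 → ⌈·⌉ = 1235
j=8: r + 7k = 1430.486 → ⌈·⌉ = 1431
j=9: r + 8k = 1626.186 → ⌈·⌉ = 1627
j=10: r + 9k = 1821.886 → ⌈·⌉ = 1822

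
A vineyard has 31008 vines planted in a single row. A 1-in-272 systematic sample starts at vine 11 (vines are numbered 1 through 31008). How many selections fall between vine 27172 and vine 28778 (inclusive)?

k = 272
First selection ≥ 27172: 11 + ⌈(27172−11)/272⌉·272 = 11 + 100×272 = 27211
Last selection ≤ 28778: 11 + ⌊(28778−11)/272⌋·272 = 11 + 105×272 = 28571
Count = 105 − 100 + 1 = 6

6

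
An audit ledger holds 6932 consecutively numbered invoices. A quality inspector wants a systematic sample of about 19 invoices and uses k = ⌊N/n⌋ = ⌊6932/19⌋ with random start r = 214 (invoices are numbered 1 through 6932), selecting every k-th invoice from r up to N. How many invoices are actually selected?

k = ⌊6932/19⌋ = 364
Achieved size = ⌊(6932 − 214)/364⌋ + 1 = ⌊6718/364⌋ + 1 = 18 + 1 = 19
(last selection: 214 + 18×364 = 6766 ≤ 6932; next would be 7130 > 6932)

19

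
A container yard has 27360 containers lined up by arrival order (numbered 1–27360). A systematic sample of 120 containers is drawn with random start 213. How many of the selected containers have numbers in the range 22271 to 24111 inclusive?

8

k = 27360/120 = 228
First selection ≥ 22271: 213 + ⌈(22271−213)/228⌉·228 = 213 + 97×228 = 22329
Last selection ≤ 24111: 213 + ⌊(24111−213)/228⌋·228 = 213 + 104×228 = 23925
Count = 104 − 97 + 1 = 8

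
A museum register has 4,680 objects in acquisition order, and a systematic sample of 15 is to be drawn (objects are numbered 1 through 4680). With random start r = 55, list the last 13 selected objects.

k = N/n = 4680/15 = 312
3rd selection = 55 + 2×312 = 679
4th: 679 + 312 = 991
5th: 991 + 312 = 1303
6th: 1303 + 312 = 1615
7th: 1615 + 312 = 1927
8th: 1927 + 312 = 2239
9th: 2239 + 312 = 2551
10th: 2551 + 312 = 2863
11th: 2863 + 312 = 3175
12th: 3175 + 312 = 3487
13th: 3487 + 312 = 3799
14th: 3799 + 312 = 4111
15th: 4111 + 312 = 4423

679, 991, 1303, 1615, 1927, 2239, 2551, 2863, 3175, 3487, 3799, 4111, 4423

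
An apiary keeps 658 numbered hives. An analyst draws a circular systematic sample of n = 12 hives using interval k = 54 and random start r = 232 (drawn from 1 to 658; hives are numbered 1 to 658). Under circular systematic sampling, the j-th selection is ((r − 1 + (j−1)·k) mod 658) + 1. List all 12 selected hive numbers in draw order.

232, 286, 340, 394, 448, 502, 556, 610, 6, 60, 114, 168

Selection 1: 232
Selection 2: 232 + 54 = 286
Selection 3: 286 + 54 = 340
Selection 4: 340 + 54 = 394
Selection 5: 394 + 54 = 448
Selection 6: 448 + 54 = 502
Selection 7: 502 + 54 = 556
Selection 8: 556 + 54 = 610
Selection 9: 610 + 54 = 664 → 664 − 658 = 6
Selection 10: 6 + 54 = 60
Selection 11: 60 + 54 = 114
Selection 12: 114 + 54 = 168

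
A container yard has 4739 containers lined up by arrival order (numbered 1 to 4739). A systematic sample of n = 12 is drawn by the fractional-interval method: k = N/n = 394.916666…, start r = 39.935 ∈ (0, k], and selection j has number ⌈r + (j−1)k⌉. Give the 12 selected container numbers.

40, 435, 830, 1225, 1620, 2015, 2410, 2805, 3200, 3595, 3990, 4385

j=1: r + 0k = 39.935 → ⌈·⌉ = 40
j=2: r + 1k = 434.851666… → ⌈·⌉ = 435
j=3: r + 2k = 829.768333… → ⌈·⌉ = 830
j=4: r + 3k = 1224.685 → ⌈·⌉ = 1225
j=5: r + 4k = 1619.601666… → ⌈·⌉ = 1620
j=6: r + 5k = 2014.518333… → ⌈·⌉ = 2015
j=7: r + 6k = 2409.435 → ⌈·⌉ = 2410
j=8: r + 7k = 2804.351666… → ⌈·⌉ = 2805
j=9: r + 8k = 3199.268333… → ⌈·⌉ = 3200
j=10: r + 9k = 3594.185 → ⌈·⌉ = 3595
j=11: r + 10k = 3989.101666… → ⌈·⌉ = 3990
j=12: r + 11k = 4384.018333… → ⌈·⌉ = 4385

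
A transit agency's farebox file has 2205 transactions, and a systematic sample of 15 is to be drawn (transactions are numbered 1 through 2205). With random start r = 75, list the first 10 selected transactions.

75, 222, 369, 516, 663, 810, 957, 1104, 1251, 1398

k = N/n = 2205/15 = 147
transaction 1: 75
transaction 2: 75 + 147 = 222
transaction 3: 222 + 147 = 369
transaction 4: 369 + 147 = 516
transaction 5: 516 + 147 = 663
transaction 6: 663 + 147 = 810
transaction 7: 810 + 147 = 957
transaction 8: 957 + 147 = 1104
transaction 9: 1104 + 147 = 1251
transaction 10: 1251 + 147 = 1398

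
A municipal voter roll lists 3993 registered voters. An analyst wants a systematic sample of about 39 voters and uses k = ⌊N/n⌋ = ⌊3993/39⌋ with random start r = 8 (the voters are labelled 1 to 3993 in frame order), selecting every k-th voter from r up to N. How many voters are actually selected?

40

k = ⌊3993/39⌋ = 102
Achieved size = ⌊(3993 − 8)/102⌋ + 1 = ⌊3985/102⌋ + 1 = 39 + 1 = 40
(last selection: 8 + 39×102 = 3986 ≤ 3993; next would be 4088 > 3993)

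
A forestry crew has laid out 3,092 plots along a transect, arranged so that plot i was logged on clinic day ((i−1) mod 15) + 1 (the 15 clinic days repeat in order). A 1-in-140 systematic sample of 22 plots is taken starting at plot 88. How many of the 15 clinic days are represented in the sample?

3

Consecutive selections differ by k = 140, so their clinic day numbers differ by 140 mod 15 = 5.
gcd(140, 15) = 5, so the sample visits 15/5 = 3 distinct residues mod 15.
Start 88 is clinic day 13; the clinic days hit are 3, 8, 13.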